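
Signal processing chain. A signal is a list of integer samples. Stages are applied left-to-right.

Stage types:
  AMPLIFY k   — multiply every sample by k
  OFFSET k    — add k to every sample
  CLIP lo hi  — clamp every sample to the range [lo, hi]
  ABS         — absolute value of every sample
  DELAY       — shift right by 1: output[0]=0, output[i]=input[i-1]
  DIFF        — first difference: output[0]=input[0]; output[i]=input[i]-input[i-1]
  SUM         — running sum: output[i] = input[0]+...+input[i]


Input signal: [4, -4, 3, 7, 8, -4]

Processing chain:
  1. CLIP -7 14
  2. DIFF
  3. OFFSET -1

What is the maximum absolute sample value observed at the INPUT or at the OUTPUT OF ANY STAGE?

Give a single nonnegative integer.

Answer: 13

Derivation:
Input: [4, -4, 3, 7, 8, -4] (max |s|=8)
Stage 1 (CLIP -7 14): clip(4,-7,14)=4, clip(-4,-7,14)=-4, clip(3,-7,14)=3, clip(7,-7,14)=7, clip(8,-7,14)=8, clip(-4,-7,14)=-4 -> [4, -4, 3, 7, 8, -4] (max |s|=8)
Stage 2 (DIFF): s[0]=4, -4-4=-8, 3--4=7, 7-3=4, 8-7=1, -4-8=-12 -> [4, -8, 7, 4, 1, -12] (max |s|=12)
Stage 3 (OFFSET -1): 4+-1=3, -8+-1=-9, 7+-1=6, 4+-1=3, 1+-1=0, -12+-1=-13 -> [3, -9, 6, 3, 0, -13] (max |s|=13)
Overall max amplitude: 13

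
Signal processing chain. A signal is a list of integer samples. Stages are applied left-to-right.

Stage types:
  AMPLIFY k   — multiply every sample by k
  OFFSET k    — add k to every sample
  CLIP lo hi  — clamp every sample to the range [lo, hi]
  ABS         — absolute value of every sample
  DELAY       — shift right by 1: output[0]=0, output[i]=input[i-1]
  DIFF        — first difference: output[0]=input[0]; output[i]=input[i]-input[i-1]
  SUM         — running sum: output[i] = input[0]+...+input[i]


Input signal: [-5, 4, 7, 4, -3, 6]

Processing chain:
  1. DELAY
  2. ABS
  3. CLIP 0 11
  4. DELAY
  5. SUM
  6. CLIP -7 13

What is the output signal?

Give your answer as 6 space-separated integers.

Input: [-5, 4, 7, 4, -3, 6]
Stage 1 (DELAY): [0, -5, 4, 7, 4, -3] = [0, -5, 4, 7, 4, -3] -> [0, -5, 4, 7, 4, -3]
Stage 2 (ABS): |0|=0, |-5|=5, |4|=4, |7|=7, |4|=4, |-3|=3 -> [0, 5, 4, 7, 4, 3]
Stage 3 (CLIP 0 11): clip(0,0,11)=0, clip(5,0,11)=5, clip(4,0,11)=4, clip(7,0,11)=7, clip(4,0,11)=4, clip(3,0,11)=3 -> [0, 5, 4, 7, 4, 3]
Stage 4 (DELAY): [0, 0, 5, 4, 7, 4] = [0, 0, 5, 4, 7, 4] -> [0, 0, 5, 4, 7, 4]
Stage 5 (SUM): sum[0..0]=0, sum[0..1]=0, sum[0..2]=5, sum[0..3]=9, sum[0..4]=16, sum[0..5]=20 -> [0, 0, 5, 9, 16, 20]
Stage 6 (CLIP -7 13): clip(0,-7,13)=0, clip(0,-7,13)=0, clip(5,-7,13)=5, clip(9,-7,13)=9, clip(16,-7,13)=13, clip(20,-7,13)=13 -> [0, 0, 5, 9, 13, 13]

Answer: 0 0 5 9 13 13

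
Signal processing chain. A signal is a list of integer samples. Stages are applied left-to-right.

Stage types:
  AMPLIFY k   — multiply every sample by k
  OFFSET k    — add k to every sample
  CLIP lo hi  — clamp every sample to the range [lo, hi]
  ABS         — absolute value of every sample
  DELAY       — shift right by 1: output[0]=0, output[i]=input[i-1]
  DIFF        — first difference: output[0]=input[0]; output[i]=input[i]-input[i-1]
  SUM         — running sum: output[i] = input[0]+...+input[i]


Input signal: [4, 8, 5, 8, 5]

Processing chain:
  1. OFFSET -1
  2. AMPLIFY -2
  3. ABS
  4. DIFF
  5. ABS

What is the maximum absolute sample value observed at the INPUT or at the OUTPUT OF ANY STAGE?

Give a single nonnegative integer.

Input: [4, 8, 5, 8, 5] (max |s|=8)
Stage 1 (OFFSET -1): 4+-1=3, 8+-1=7, 5+-1=4, 8+-1=7, 5+-1=4 -> [3, 7, 4, 7, 4] (max |s|=7)
Stage 2 (AMPLIFY -2): 3*-2=-6, 7*-2=-14, 4*-2=-8, 7*-2=-14, 4*-2=-8 -> [-6, -14, -8, -14, -8] (max |s|=14)
Stage 3 (ABS): |-6|=6, |-14|=14, |-8|=8, |-14|=14, |-8|=8 -> [6, 14, 8, 14, 8] (max |s|=14)
Stage 4 (DIFF): s[0]=6, 14-6=8, 8-14=-6, 14-8=6, 8-14=-6 -> [6, 8, -6, 6, -6] (max |s|=8)
Stage 5 (ABS): |6|=6, |8|=8, |-6|=6, |6|=6, |-6|=6 -> [6, 8, 6, 6, 6] (max |s|=8)
Overall max amplitude: 14

Answer: 14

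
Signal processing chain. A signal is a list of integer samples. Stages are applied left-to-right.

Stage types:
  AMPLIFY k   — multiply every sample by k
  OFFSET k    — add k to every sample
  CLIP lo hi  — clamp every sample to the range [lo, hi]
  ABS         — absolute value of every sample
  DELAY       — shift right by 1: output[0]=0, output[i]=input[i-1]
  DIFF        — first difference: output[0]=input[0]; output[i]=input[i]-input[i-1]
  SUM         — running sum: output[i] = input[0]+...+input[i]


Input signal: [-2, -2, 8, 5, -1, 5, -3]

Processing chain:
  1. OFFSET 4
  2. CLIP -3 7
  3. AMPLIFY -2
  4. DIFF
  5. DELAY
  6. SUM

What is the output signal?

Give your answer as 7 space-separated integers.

Answer: 0 -4 -4 -14 -14 -6 -14

Derivation:
Input: [-2, -2, 8, 5, -1, 5, -3]
Stage 1 (OFFSET 4): -2+4=2, -2+4=2, 8+4=12, 5+4=9, -1+4=3, 5+4=9, -3+4=1 -> [2, 2, 12, 9, 3, 9, 1]
Stage 2 (CLIP -3 7): clip(2,-3,7)=2, clip(2,-3,7)=2, clip(12,-3,7)=7, clip(9,-3,7)=7, clip(3,-3,7)=3, clip(9,-3,7)=7, clip(1,-3,7)=1 -> [2, 2, 7, 7, 3, 7, 1]
Stage 3 (AMPLIFY -2): 2*-2=-4, 2*-2=-4, 7*-2=-14, 7*-2=-14, 3*-2=-6, 7*-2=-14, 1*-2=-2 -> [-4, -4, -14, -14, -6, -14, -2]
Stage 4 (DIFF): s[0]=-4, -4--4=0, -14--4=-10, -14--14=0, -6--14=8, -14--6=-8, -2--14=12 -> [-4, 0, -10, 0, 8, -8, 12]
Stage 5 (DELAY): [0, -4, 0, -10, 0, 8, -8] = [0, -4, 0, -10, 0, 8, -8] -> [0, -4, 0, -10, 0, 8, -8]
Stage 6 (SUM): sum[0..0]=0, sum[0..1]=-4, sum[0..2]=-4, sum[0..3]=-14, sum[0..4]=-14, sum[0..5]=-6, sum[0..6]=-14 -> [0, -4, -4, -14, -14, -6, -14]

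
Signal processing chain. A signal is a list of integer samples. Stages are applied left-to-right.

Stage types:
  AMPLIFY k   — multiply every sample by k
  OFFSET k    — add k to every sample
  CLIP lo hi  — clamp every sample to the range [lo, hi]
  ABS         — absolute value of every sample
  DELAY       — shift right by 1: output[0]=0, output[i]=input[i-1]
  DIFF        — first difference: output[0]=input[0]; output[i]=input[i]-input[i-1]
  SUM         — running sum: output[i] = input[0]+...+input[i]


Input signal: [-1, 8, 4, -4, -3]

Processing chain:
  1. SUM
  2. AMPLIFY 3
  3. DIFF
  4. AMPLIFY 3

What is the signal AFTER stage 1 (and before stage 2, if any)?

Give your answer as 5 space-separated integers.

Answer: -1 7 11 7 4

Derivation:
Input: [-1, 8, 4, -4, -3]
Stage 1 (SUM): sum[0..0]=-1, sum[0..1]=7, sum[0..2]=11, sum[0..3]=7, sum[0..4]=4 -> [-1, 7, 11, 7, 4]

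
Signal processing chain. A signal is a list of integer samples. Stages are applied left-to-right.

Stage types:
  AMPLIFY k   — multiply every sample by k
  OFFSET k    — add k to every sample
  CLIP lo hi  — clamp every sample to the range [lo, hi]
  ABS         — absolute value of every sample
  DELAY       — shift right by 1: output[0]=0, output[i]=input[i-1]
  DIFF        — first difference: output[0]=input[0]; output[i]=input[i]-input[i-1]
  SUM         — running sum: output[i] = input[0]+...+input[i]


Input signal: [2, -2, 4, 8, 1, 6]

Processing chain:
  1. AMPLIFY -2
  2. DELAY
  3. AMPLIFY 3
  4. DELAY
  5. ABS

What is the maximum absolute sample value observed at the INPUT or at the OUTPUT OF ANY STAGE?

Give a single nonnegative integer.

Answer: 48

Derivation:
Input: [2, -2, 4, 8, 1, 6] (max |s|=8)
Stage 1 (AMPLIFY -2): 2*-2=-4, -2*-2=4, 4*-2=-8, 8*-2=-16, 1*-2=-2, 6*-2=-12 -> [-4, 4, -8, -16, -2, -12] (max |s|=16)
Stage 2 (DELAY): [0, -4, 4, -8, -16, -2] = [0, -4, 4, -8, -16, -2] -> [0, -4, 4, -8, -16, -2] (max |s|=16)
Stage 3 (AMPLIFY 3): 0*3=0, -4*3=-12, 4*3=12, -8*3=-24, -16*3=-48, -2*3=-6 -> [0, -12, 12, -24, -48, -6] (max |s|=48)
Stage 4 (DELAY): [0, 0, -12, 12, -24, -48] = [0, 0, -12, 12, -24, -48] -> [0, 0, -12, 12, -24, -48] (max |s|=48)
Stage 5 (ABS): |0|=0, |0|=0, |-12|=12, |12|=12, |-24|=24, |-48|=48 -> [0, 0, 12, 12, 24, 48] (max |s|=48)
Overall max amplitude: 48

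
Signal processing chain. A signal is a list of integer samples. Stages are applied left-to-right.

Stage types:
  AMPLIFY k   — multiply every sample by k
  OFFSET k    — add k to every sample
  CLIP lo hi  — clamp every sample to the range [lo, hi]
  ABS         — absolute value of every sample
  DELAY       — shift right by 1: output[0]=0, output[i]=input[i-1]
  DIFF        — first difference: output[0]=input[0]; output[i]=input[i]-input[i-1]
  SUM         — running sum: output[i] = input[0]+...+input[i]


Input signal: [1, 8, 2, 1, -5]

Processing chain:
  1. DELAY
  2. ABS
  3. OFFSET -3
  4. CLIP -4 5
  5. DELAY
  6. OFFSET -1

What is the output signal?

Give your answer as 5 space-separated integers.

Answer: -1 -4 -3 4 -2

Derivation:
Input: [1, 8, 2, 1, -5]
Stage 1 (DELAY): [0, 1, 8, 2, 1] = [0, 1, 8, 2, 1] -> [0, 1, 8, 2, 1]
Stage 2 (ABS): |0|=0, |1|=1, |8|=8, |2|=2, |1|=1 -> [0, 1, 8, 2, 1]
Stage 3 (OFFSET -3): 0+-3=-3, 1+-3=-2, 8+-3=5, 2+-3=-1, 1+-3=-2 -> [-3, -2, 5, -1, -2]
Stage 4 (CLIP -4 5): clip(-3,-4,5)=-3, clip(-2,-4,5)=-2, clip(5,-4,5)=5, clip(-1,-4,5)=-1, clip(-2,-4,5)=-2 -> [-3, -2, 5, -1, -2]
Stage 5 (DELAY): [0, -3, -2, 5, -1] = [0, -3, -2, 5, -1] -> [0, -3, -2, 5, -1]
Stage 6 (OFFSET -1): 0+-1=-1, -3+-1=-4, -2+-1=-3, 5+-1=4, -1+-1=-2 -> [-1, -4, -3, 4, -2]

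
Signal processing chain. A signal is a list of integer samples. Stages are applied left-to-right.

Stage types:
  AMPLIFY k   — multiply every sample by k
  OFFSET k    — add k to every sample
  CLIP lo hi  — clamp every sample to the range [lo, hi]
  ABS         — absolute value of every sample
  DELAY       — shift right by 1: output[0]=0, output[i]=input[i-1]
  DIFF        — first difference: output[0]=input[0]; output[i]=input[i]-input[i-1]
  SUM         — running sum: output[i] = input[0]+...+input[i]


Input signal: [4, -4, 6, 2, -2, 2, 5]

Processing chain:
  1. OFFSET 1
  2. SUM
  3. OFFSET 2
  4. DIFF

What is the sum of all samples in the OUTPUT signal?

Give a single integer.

Input: [4, -4, 6, 2, -2, 2, 5]
Stage 1 (OFFSET 1): 4+1=5, -4+1=-3, 6+1=7, 2+1=3, -2+1=-1, 2+1=3, 5+1=6 -> [5, -3, 7, 3, -1, 3, 6]
Stage 2 (SUM): sum[0..0]=5, sum[0..1]=2, sum[0..2]=9, sum[0..3]=12, sum[0..4]=11, sum[0..5]=14, sum[0..6]=20 -> [5, 2, 9, 12, 11, 14, 20]
Stage 3 (OFFSET 2): 5+2=7, 2+2=4, 9+2=11, 12+2=14, 11+2=13, 14+2=16, 20+2=22 -> [7, 4, 11, 14, 13, 16, 22]
Stage 4 (DIFF): s[0]=7, 4-7=-3, 11-4=7, 14-11=3, 13-14=-1, 16-13=3, 22-16=6 -> [7, -3, 7, 3, -1, 3, 6]
Output sum: 22

Answer: 22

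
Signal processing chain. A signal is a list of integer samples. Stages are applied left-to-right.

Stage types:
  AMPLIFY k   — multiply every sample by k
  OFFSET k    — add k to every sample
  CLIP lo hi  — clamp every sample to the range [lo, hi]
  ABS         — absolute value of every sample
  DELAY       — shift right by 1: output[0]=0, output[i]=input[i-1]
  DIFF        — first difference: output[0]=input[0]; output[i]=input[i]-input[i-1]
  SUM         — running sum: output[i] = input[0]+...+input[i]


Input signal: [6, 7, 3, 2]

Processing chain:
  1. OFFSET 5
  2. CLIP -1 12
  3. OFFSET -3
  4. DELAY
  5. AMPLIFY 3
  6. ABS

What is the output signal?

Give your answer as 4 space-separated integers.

Input: [6, 7, 3, 2]
Stage 1 (OFFSET 5): 6+5=11, 7+5=12, 3+5=8, 2+5=7 -> [11, 12, 8, 7]
Stage 2 (CLIP -1 12): clip(11,-1,12)=11, clip(12,-1,12)=12, clip(8,-1,12)=8, clip(7,-1,12)=7 -> [11, 12, 8, 7]
Stage 3 (OFFSET -3): 11+-3=8, 12+-3=9, 8+-3=5, 7+-3=4 -> [8, 9, 5, 4]
Stage 4 (DELAY): [0, 8, 9, 5] = [0, 8, 9, 5] -> [0, 8, 9, 5]
Stage 5 (AMPLIFY 3): 0*3=0, 8*3=24, 9*3=27, 5*3=15 -> [0, 24, 27, 15]
Stage 6 (ABS): |0|=0, |24|=24, |27|=27, |15|=15 -> [0, 24, 27, 15]

Answer: 0 24 27 15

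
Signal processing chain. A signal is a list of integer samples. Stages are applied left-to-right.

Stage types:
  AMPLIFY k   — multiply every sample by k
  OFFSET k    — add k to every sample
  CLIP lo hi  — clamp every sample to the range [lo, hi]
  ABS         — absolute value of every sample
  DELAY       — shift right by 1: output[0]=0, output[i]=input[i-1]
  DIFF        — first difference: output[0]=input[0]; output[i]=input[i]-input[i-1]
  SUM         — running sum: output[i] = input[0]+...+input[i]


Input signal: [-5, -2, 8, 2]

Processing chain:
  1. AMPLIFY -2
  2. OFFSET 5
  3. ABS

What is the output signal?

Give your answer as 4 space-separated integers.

Answer: 15 9 11 1

Derivation:
Input: [-5, -2, 8, 2]
Stage 1 (AMPLIFY -2): -5*-2=10, -2*-2=4, 8*-2=-16, 2*-2=-4 -> [10, 4, -16, -4]
Stage 2 (OFFSET 5): 10+5=15, 4+5=9, -16+5=-11, -4+5=1 -> [15, 9, -11, 1]
Stage 3 (ABS): |15|=15, |9|=9, |-11|=11, |1|=1 -> [15, 9, 11, 1]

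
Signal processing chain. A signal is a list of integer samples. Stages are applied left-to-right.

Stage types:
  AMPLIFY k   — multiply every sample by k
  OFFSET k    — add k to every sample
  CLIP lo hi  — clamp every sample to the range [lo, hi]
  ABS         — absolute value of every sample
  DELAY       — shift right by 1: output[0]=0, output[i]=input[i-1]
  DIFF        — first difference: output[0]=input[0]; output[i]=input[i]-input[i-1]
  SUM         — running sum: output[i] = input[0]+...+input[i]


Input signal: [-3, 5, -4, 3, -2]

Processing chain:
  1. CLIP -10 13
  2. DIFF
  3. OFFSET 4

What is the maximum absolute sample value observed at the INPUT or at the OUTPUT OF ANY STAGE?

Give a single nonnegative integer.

Answer: 12

Derivation:
Input: [-3, 5, -4, 3, -2] (max |s|=5)
Stage 1 (CLIP -10 13): clip(-3,-10,13)=-3, clip(5,-10,13)=5, clip(-4,-10,13)=-4, clip(3,-10,13)=3, clip(-2,-10,13)=-2 -> [-3, 5, -4, 3, -2] (max |s|=5)
Stage 2 (DIFF): s[0]=-3, 5--3=8, -4-5=-9, 3--4=7, -2-3=-5 -> [-3, 8, -9, 7, -5] (max |s|=9)
Stage 3 (OFFSET 4): -3+4=1, 8+4=12, -9+4=-5, 7+4=11, -5+4=-1 -> [1, 12, -5, 11, -1] (max |s|=12)
Overall max amplitude: 12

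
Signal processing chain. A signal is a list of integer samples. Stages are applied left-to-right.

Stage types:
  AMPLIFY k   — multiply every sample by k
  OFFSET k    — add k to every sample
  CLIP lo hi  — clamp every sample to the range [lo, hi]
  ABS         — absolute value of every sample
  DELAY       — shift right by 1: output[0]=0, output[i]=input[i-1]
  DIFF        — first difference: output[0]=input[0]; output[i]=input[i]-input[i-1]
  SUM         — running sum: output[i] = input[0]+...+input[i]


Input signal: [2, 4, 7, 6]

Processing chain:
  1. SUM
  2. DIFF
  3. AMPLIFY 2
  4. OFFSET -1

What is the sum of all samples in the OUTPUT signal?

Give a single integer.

Answer: 34

Derivation:
Input: [2, 4, 7, 6]
Stage 1 (SUM): sum[0..0]=2, sum[0..1]=6, sum[0..2]=13, sum[0..3]=19 -> [2, 6, 13, 19]
Stage 2 (DIFF): s[0]=2, 6-2=4, 13-6=7, 19-13=6 -> [2, 4, 7, 6]
Stage 3 (AMPLIFY 2): 2*2=4, 4*2=8, 7*2=14, 6*2=12 -> [4, 8, 14, 12]
Stage 4 (OFFSET -1): 4+-1=3, 8+-1=7, 14+-1=13, 12+-1=11 -> [3, 7, 13, 11]
Output sum: 34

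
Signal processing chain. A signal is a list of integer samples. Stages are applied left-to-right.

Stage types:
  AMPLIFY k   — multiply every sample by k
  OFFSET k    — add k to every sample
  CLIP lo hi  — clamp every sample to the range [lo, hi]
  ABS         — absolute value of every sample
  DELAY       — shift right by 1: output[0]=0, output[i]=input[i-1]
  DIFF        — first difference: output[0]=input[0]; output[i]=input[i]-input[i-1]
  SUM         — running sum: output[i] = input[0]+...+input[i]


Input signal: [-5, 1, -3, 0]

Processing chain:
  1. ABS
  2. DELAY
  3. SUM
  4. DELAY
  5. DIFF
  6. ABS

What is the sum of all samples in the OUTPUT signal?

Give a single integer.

Answer: 6

Derivation:
Input: [-5, 1, -3, 0]
Stage 1 (ABS): |-5|=5, |1|=1, |-3|=3, |0|=0 -> [5, 1, 3, 0]
Stage 2 (DELAY): [0, 5, 1, 3] = [0, 5, 1, 3] -> [0, 5, 1, 3]
Stage 3 (SUM): sum[0..0]=0, sum[0..1]=5, sum[0..2]=6, sum[0..3]=9 -> [0, 5, 6, 9]
Stage 4 (DELAY): [0, 0, 5, 6] = [0, 0, 5, 6] -> [0, 0, 5, 6]
Stage 5 (DIFF): s[0]=0, 0-0=0, 5-0=5, 6-5=1 -> [0, 0, 5, 1]
Stage 6 (ABS): |0|=0, |0|=0, |5|=5, |1|=1 -> [0, 0, 5, 1]
Output sum: 6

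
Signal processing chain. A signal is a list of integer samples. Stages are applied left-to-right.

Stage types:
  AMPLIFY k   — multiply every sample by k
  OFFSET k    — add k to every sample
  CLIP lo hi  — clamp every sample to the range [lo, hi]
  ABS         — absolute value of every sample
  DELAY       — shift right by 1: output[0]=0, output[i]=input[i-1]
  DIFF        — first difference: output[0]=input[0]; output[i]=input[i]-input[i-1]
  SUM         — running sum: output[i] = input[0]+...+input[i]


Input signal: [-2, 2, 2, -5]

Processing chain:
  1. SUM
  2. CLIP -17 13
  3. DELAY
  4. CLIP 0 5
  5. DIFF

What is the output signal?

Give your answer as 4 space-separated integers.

Input: [-2, 2, 2, -5]
Stage 1 (SUM): sum[0..0]=-2, sum[0..1]=0, sum[0..2]=2, sum[0..3]=-3 -> [-2, 0, 2, -3]
Stage 2 (CLIP -17 13): clip(-2,-17,13)=-2, clip(0,-17,13)=0, clip(2,-17,13)=2, clip(-3,-17,13)=-3 -> [-2, 0, 2, -3]
Stage 3 (DELAY): [0, -2, 0, 2] = [0, -2, 0, 2] -> [0, -2, 0, 2]
Stage 4 (CLIP 0 5): clip(0,0,5)=0, clip(-2,0,5)=0, clip(0,0,5)=0, clip(2,0,5)=2 -> [0, 0, 0, 2]
Stage 5 (DIFF): s[0]=0, 0-0=0, 0-0=0, 2-0=2 -> [0, 0, 0, 2]

Answer: 0 0 0 2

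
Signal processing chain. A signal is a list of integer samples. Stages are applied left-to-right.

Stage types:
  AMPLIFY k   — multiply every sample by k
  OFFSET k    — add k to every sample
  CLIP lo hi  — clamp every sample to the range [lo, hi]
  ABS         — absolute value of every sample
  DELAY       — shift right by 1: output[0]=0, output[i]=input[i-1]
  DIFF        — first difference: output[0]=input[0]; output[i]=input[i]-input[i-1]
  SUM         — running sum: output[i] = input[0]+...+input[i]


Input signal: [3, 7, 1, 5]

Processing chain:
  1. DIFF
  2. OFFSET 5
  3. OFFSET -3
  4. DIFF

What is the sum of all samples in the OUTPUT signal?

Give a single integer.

Answer: 6

Derivation:
Input: [3, 7, 1, 5]
Stage 1 (DIFF): s[0]=3, 7-3=4, 1-7=-6, 5-1=4 -> [3, 4, -6, 4]
Stage 2 (OFFSET 5): 3+5=8, 4+5=9, -6+5=-1, 4+5=9 -> [8, 9, -1, 9]
Stage 3 (OFFSET -3): 8+-3=5, 9+-3=6, -1+-3=-4, 9+-3=6 -> [5, 6, -4, 6]
Stage 4 (DIFF): s[0]=5, 6-5=1, -4-6=-10, 6--4=10 -> [5, 1, -10, 10]
Output sum: 6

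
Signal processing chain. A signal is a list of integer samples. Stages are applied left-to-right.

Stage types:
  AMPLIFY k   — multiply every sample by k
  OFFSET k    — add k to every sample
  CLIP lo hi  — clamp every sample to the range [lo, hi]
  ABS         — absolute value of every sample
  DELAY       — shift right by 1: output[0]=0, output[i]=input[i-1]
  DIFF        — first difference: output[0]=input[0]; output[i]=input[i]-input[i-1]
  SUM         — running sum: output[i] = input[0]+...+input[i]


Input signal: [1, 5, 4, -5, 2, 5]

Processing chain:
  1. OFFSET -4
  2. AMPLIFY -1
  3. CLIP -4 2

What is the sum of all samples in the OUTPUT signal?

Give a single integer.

Answer: 4

Derivation:
Input: [1, 5, 4, -5, 2, 5]
Stage 1 (OFFSET -4): 1+-4=-3, 5+-4=1, 4+-4=0, -5+-4=-9, 2+-4=-2, 5+-4=1 -> [-3, 1, 0, -9, -2, 1]
Stage 2 (AMPLIFY -1): -3*-1=3, 1*-1=-1, 0*-1=0, -9*-1=9, -2*-1=2, 1*-1=-1 -> [3, -1, 0, 9, 2, -1]
Stage 3 (CLIP -4 2): clip(3,-4,2)=2, clip(-1,-4,2)=-1, clip(0,-4,2)=0, clip(9,-4,2)=2, clip(2,-4,2)=2, clip(-1,-4,2)=-1 -> [2, -1, 0, 2, 2, -1]
Output sum: 4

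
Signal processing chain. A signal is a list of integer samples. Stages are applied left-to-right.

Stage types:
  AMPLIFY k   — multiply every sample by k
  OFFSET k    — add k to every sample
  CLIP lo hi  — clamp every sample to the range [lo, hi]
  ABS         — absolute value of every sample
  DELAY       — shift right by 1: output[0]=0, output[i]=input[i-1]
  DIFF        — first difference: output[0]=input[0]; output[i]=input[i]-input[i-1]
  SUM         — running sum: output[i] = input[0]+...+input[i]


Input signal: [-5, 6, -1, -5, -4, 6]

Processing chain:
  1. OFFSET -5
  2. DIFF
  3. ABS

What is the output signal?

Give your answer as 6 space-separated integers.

Answer: 10 11 7 4 1 10

Derivation:
Input: [-5, 6, -1, -5, -4, 6]
Stage 1 (OFFSET -5): -5+-5=-10, 6+-5=1, -1+-5=-6, -5+-5=-10, -4+-5=-9, 6+-5=1 -> [-10, 1, -6, -10, -9, 1]
Stage 2 (DIFF): s[0]=-10, 1--10=11, -6-1=-7, -10--6=-4, -9--10=1, 1--9=10 -> [-10, 11, -7, -4, 1, 10]
Stage 3 (ABS): |-10|=10, |11|=11, |-7|=7, |-4|=4, |1|=1, |10|=10 -> [10, 11, 7, 4, 1, 10]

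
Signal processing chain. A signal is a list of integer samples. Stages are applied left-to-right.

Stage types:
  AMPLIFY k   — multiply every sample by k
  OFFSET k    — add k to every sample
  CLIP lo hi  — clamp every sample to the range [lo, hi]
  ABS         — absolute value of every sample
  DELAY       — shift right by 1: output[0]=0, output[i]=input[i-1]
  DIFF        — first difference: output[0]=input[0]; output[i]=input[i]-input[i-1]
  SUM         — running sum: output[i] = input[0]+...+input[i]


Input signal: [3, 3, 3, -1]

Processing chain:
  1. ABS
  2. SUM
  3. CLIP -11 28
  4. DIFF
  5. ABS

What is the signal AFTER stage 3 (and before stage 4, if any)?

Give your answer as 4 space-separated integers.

Input: [3, 3, 3, -1]
Stage 1 (ABS): |3|=3, |3|=3, |3|=3, |-1|=1 -> [3, 3, 3, 1]
Stage 2 (SUM): sum[0..0]=3, sum[0..1]=6, sum[0..2]=9, sum[0..3]=10 -> [3, 6, 9, 10]
Stage 3 (CLIP -11 28): clip(3,-11,28)=3, clip(6,-11,28)=6, clip(9,-11,28)=9, clip(10,-11,28)=10 -> [3, 6, 9, 10]

Answer: 3 6 9 10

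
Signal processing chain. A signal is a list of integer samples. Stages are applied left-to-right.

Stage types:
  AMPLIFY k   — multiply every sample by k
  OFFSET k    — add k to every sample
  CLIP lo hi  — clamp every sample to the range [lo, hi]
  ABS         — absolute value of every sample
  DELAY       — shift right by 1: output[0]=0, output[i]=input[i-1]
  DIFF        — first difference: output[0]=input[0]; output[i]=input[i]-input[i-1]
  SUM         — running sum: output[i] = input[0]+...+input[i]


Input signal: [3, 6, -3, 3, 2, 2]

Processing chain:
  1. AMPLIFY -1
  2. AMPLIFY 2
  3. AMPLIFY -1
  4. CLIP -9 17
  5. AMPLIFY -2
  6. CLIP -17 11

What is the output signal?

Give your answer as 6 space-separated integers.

Answer: -12 -17 11 -12 -8 -8

Derivation:
Input: [3, 6, -3, 3, 2, 2]
Stage 1 (AMPLIFY -1): 3*-1=-3, 6*-1=-6, -3*-1=3, 3*-1=-3, 2*-1=-2, 2*-1=-2 -> [-3, -6, 3, -3, -2, -2]
Stage 2 (AMPLIFY 2): -3*2=-6, -6*2=-12, 3*2=6, -3*2=-6, -2*2=-4, -2*2=-4 -> [-6, -12, 6, -6, -4, -4]
Stage 3 (AMPLIFY -1): -6*-1=6, -12*-1=12, 6*-1=-6, -6*-1=6, -4*-1=4, -4*-1=4 -> [6, 12, -6, 6, 4, 4]
Stage 4 (CLIP -9 17): clip(6,-9,17)=6, clip(12,-9,17)=12, clip(-6,-9,17)=-6, clip(6,-9,17)=6, clip(4,-9,17)=4, clip(4,-9,17)=4 -> [6, 12, -6, 6, 4, 4]
Stage 5 (AMPLIFY -2): 6*-2=-12, 12*-2=-24, -6*-2=12, 6*-2=-12, 4*-2=-8, 4*-2=-8 -> [-12, -24, 12, -12, -8, -8]
Stage 6 (CLIP -17 11): clip(-12,-17,11)=-12, clip(-24,-17,11)=-17, clip(12,-17,11)=11, clip(-12,-17,11)=-12, clip(-8,-17,11)=-8, clip(-8,-17,11)=-8 -> [-12, -17, 11, -12, -8, -8]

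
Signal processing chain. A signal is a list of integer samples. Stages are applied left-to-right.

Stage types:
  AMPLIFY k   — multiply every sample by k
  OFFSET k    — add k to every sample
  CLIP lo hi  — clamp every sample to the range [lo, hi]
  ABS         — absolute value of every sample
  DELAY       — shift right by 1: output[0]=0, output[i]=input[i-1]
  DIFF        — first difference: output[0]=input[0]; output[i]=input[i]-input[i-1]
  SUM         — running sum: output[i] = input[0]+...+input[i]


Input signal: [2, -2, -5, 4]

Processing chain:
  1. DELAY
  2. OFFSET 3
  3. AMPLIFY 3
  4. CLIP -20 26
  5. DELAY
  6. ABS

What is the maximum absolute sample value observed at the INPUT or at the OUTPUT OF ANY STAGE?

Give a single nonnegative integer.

Input: [2, -2, -5, 4] (max |s|=5)
Stage 1 (DELAY): [0, 2, -2, -5] = [0, 2, -2, -5] -> [0, 2, -2, -5] (max |s|=5)
Stage 2 (OFFSET 3): 0+3=3, 2+3=5, -2+3=1, -5+3=-2 -> [3, 5, 1, -2] (max |s|=5)
Stage 3 (AMPLIFY 3): 3*3=9, 5*3=15, 1*3=3, -2*3=-6 -> [9, 15, 3, -6] (max |s|=15)
Stage 4 (CLIP -20 26): clip(9,-20,26)=9, clip(15,-20,26)=15, clip(3,-20,26)=3, clip(-6,-20,26)=-6 -> [9, 15, 3, -6] (max |s|=15)
Stage 5 (DELAY): [0, 9, 15, 3] = [0, 9, 15, 3] -> [0, 9, 15, 3] (max |s|=15)
Stage 6 (ABS): |0|=0, |9|=9, |15|=15, |3|=3 -> [0, 9, 15, 3] (max |s|=15)
Overall max amplitude: 15

Answer: 15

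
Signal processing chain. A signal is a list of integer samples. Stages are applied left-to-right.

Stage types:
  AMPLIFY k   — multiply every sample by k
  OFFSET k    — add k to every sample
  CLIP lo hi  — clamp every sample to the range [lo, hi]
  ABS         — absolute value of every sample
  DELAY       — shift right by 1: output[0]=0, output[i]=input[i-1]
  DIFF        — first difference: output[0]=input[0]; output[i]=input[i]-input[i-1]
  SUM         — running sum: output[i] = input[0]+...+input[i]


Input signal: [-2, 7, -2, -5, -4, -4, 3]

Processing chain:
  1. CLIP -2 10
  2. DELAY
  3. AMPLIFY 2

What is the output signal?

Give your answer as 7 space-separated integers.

Input: [-2, 7, -2, -5, -4, -4, 3]
Stage 1 (CLIP -2 10): clip(-2,-2,10)=-2, clip(7,-2,10)=7, clip(-2,-2,10)=-2, clip(-5,-2,10)=-2, clip(-4,-2,10)=-2, clip(-4,-2,10)=-2, clip(3,-2,10)=3 -> [-2, 7, -2, -2, -2, -2, 3]
Stage 2 (DELAY): [0, -2, 7, -2, -2, -2, -2] = [0, -2, 7, -2, -2, -2, -2] -> [0, -2, 7, -2, -2, -2, -2]
Stage 3 (AMPLIFY 2): 0*2=0, -2*2=-4, 7*2=14, -2*2=-4, -2*2=-4, -2*2=-4, -2*2=-4 -> [0, -4, 14, -4, -4, -4, -4]

Answer: 0 -4 14 -4 -4 -4 -4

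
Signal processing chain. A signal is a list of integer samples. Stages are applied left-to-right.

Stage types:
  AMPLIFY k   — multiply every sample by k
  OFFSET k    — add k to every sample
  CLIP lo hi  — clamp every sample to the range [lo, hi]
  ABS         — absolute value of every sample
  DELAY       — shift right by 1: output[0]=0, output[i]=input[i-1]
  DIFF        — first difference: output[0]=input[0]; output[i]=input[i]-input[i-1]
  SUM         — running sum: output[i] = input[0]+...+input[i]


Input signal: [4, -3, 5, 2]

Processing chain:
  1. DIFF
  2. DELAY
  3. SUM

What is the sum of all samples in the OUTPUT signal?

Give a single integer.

Input: [4, -3, 5, 2]
Stage 1 (DIFF): s[0]=4, -3-4=-7, 5--3=8, 2-5=-3 -> [4, -7, 8, -3]
Stage 2 (DELAY): [0, 4, -7, 8] = [0, 4, -7, 8] -> [0, 4, -7, 8]
Stage 3 (SUM): sum[0..0]=0, sum[0..1]=4, sum[0..2]=-3, sum[0..3]=5 -> [0, 4, -3, 5]
Output sum: 6

Answer: 6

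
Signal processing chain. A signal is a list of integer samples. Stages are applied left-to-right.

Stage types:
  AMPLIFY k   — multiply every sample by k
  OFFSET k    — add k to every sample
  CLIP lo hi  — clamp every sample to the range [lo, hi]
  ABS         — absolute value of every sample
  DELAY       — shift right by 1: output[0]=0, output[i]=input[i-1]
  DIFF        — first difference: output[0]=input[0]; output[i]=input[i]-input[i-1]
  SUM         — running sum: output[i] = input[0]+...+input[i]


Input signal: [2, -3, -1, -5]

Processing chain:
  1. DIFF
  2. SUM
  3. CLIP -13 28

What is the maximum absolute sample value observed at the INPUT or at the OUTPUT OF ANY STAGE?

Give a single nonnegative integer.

Answer: 5

Derivation:
Input: [2, -3, -1, -5] (max |s|=5)
Stage 1 (DIFF): s[0]=2, -3-2=-5, -1--3=2, -5--1=-4 -> [2, -5, 2, -4] (max |s|=5)
Stage 2 (SUM): sum[0..0]=2, sum[0..1]=-3, sum[0..2]=-1, sum[0..3]=-5 -> [2, -3, -1, -5] (max |s|=5)
Stage 3 (CLIP -13 28): clip(2,-13,28)=2, clip(-3,-13,28)=-3, clip(-1,-13,28)=-1, clip(-5,-13,28)=-5 -> [2, -3, -1, -5] (max |s|=5)
Overall max amplitude: 5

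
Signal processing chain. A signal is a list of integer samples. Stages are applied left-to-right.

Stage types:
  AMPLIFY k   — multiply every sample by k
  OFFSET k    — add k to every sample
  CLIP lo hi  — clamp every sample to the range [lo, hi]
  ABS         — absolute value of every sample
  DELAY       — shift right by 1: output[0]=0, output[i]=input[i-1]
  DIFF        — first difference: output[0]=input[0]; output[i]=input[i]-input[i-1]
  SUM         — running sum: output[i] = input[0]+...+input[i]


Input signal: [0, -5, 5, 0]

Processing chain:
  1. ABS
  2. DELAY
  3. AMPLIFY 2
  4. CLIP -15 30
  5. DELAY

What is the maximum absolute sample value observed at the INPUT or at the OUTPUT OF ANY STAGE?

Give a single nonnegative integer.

Input: [0, -5, 5, 0] (max |s|=5)
Stage 1 (ABS): |0|=0, |-5|=5, |5|=5, |0|=0 -> [0, 5, 5, 0] (max |s|=5)
Stage 2 (DELAY): [0, 0, 5, 5] = [0, 0, 5, 5] -> [0, 0, 5, 5] (max |s|=5)
Stage 3 (AMPLIFY 2): 0*2=0, 0*2=0, 5*2=10, 5*2=10 -> [0, 0, 10, 10] (max |s|=10)
Stage 4 (CLIP -15 30): clip(0,-15,30)=0, clip(0,-15,30)=0, clip(10,-15,30)=10, clip(10,-15,30)=10 -> [0, 0, 10, 10] (max |s|=10)
Stage 5 (DELAY): [0, 0, 0, 10] = [0, 0, 0, 10] -> [0, 0, 0, 10] (max |s|=10)
Overall max amplitude: 10

Answer: 10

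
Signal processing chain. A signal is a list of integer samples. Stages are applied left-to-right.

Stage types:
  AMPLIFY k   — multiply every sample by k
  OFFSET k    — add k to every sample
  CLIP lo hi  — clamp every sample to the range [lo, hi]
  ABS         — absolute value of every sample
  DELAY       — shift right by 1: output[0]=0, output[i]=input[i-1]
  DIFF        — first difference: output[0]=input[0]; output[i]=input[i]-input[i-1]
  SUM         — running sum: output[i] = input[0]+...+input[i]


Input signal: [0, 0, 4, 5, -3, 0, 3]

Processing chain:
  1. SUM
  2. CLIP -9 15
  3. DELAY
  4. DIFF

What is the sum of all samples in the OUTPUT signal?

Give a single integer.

Input: [0, 0, 4, 5, -3, 0, 3]
Stage 1 (SUM): sum[0..0]=0, sum[0..1]=0, sum[0..2]=4, sum[0..3]=9, sum[0..4]=6, sum[0..5]=6, sum[0..6]=9 -> [0, 0, 4, 9, 6, 6, 9]
Stage 2 (CLIP -9 15): clip(0,-9,15)=0, clip(0,-9,15)=0, clip(4,-9,15)=4, clip(9,-9,15)=9, clip(6,-9,15)=6, clip(6,-9,15)=6, clip(9,-9,15)=9 -> [0, 0, 4, 9, 6, 6, 9]
Stage 3 (DELAY): [0, 0, 0, 4, 9, 6, 6] = [0, 0, 0, 4, 9, 6, 6] -> [0, 0, 0, 4, 9, 6, 6]
Stage 4 (DIFF): s[0]=0, 0-0=0, 0-0=0, 4-0=4, 9-4=5, 6-9=-3, 6-6=0 -> [0, 0, 0, 4, 5, -3, 0]
Output sum: 6

Answer: 6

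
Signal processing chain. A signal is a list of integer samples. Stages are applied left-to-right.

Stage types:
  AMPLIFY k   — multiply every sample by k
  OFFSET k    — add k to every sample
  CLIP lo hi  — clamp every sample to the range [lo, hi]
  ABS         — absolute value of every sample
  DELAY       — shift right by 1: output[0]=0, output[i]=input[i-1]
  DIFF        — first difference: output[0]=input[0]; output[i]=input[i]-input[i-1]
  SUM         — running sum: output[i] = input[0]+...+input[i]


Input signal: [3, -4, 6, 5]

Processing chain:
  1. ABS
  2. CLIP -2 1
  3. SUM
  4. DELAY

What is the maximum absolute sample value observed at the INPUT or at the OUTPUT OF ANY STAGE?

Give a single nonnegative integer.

Input: [3, -4, 6, 5] (max |s|=6)
Stage 1 (ABS): |3|=3, |-4|=4, |6|=6, |5|=5 -> [3, 4, 6, 5] (max |s|=6)
Stage 2 (CLIP -2 1): clip(3,-2,1)=1, clip(4,-2,1)=1, clip(6,-2,1)=1, clip(5,-2,1)=1 -> [1, 1, 1, 1] (max |s|=1)
Stage 3 (SUM): sum[0..0]=1, sum[0..1]=2, sum[0..2]=3, sum[0..3]=4 -> [1, 2, 3, 4] (max |s|=4)
Stage 4 (DELAY): [0, 1, 2, 3] = [0, 1, 2, 3] -> [0, 1, 2, 3] (max |s|=3)
Overall max amplitude: 6

Answer: 6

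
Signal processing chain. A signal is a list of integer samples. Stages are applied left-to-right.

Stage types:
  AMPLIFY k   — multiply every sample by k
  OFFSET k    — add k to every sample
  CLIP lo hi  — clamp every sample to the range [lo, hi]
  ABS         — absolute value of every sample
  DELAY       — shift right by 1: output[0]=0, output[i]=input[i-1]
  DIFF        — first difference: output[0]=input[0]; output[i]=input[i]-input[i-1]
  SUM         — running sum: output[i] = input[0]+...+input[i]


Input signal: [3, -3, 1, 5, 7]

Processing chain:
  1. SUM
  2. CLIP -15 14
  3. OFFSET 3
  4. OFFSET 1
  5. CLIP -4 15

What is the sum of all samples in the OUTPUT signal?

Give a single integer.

Answer: 41

Derivation:
Input: [3, -3, 1, 5, 7]
Stage 1 (SUM): sum[0..0]=3, sum[0..1]=0, sum[0..2]=1, sum[0..3]=6, sum[0..4]=13 -> [3, 0, 1, 6, 13]
Stage 2 (CLIP -15 14): clip(3,-15,14)=3, clip(0,-15,14)=0, clip(1,-15,14)=1, clip(6,-15,14)=6, clip(13,-15,14)=13 -> [3, 0, 1, 6, 13]
Stage 3 (OFFSET 3): 3+3=6, 0+3=3, 1+3=4, 6+3=9, 13+3=16 -> [6, 3, 4, 9, 16]
Stage 4 (OFFSET 1): 6+1=7, 3+1=4, 4+1=5, 9+1=10, 16+1=17 -> [7, 4, 5, 10, 17]
Stage 5 (CLIP -4 15): clip(7,-4,15)=7, clip(4,-4,15)=4, clip(5,-4,15)=5, clip(10,-4,15)=10, clip(17,-4,15)=15 -> [7, 4, 5, 10, 15]
Output sum: 41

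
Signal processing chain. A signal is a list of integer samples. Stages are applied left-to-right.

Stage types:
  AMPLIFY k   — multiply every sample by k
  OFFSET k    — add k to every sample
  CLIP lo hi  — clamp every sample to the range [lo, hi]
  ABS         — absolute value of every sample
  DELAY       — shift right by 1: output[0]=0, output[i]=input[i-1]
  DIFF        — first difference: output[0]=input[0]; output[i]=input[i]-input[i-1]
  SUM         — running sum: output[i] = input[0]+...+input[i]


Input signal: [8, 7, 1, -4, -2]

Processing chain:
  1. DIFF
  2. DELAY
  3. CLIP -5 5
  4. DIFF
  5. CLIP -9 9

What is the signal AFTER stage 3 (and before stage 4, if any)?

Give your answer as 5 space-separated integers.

Answer: 0 5 -1 -5 -5

Derivation:
Input: [8, 7, 1, -4, -2]
Stage 1 (DIFF): s[0]=8, 7-8=-1, 1-7=-6, -4-1=-5, -2--4=2 -> [8, -1, -6, -5, 2]
Stage 2 (DELAY): [0, 8, -1, -6, -5] = [0, 8, -1, -6, -5] -> [0, 8, -1, -6, -5]
Stage 3 (CLIP -5 5): clip(0,-5,5)=0, clip(8,-5,5)=5, clip(-1,-5,5)=-1, clip(-6,-5,5)=-5, clip(-5,-5,5)=-5 -> [0, 5, -1, -5, -5]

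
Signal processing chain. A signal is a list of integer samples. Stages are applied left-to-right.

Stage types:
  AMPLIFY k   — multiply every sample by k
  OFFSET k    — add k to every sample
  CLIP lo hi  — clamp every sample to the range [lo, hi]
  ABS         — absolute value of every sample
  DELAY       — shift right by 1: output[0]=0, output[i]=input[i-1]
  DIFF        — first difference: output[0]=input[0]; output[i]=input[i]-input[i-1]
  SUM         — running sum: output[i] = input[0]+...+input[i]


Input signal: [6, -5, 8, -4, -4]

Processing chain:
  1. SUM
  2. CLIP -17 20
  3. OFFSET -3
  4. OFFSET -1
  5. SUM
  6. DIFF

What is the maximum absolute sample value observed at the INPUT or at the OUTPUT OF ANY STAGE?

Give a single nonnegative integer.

Answer: 9

Derivation:
Input: [6, -5, 8, -4, -4] (max |s|=8)
Stage 1 (SUM): sum[0..0]=6, sum[0..1]=1, sum[0..2]=9, sum[0..3]=5, sum[0..4]=1 -> [6, 1, 9, 5, 1] (max |s|=9)
Stage 2 (CLIP -17 20): clip(6,-17,20)=6, clip(1,-17,20)=1, clip(9,-17,20)=9, clip(5,-17,20)=5, clip(1,-17,20)=1 -> [6, 1, 9, 5, 1] (max |s|=9)
Stage 3 (OFFSET -3): 6+-3=3, 1+-3=-2, 9+-3=6, 5+-3=2, 1+-3=-2 -> [3, -2, 6, 2, -2] (max |s|=6)
Stage 4 (OFFSET -1): 3+-1=2, -2+-1=-3, 6+-1=5, 2+-1=1, -2+-1=-3 -> [2, -3, 5, 1, -3] (max |s|=5)
Stage 5 (SUM): sum[0..0]=2, sum[0..1]=-1, sum[0..2]=4, sum[0..3]=5, sum[0..4]=2 -> [2, -1, 4, 5, 2] (max |s|=5)
Stage 6 (DIFF): s[0]=2, -1-2=-3, 4--1=5, 5-4=1, 2-5=-3 -> [2, -3, 5, 1, -3] (max |s|=5)
Overall max amplitude: 9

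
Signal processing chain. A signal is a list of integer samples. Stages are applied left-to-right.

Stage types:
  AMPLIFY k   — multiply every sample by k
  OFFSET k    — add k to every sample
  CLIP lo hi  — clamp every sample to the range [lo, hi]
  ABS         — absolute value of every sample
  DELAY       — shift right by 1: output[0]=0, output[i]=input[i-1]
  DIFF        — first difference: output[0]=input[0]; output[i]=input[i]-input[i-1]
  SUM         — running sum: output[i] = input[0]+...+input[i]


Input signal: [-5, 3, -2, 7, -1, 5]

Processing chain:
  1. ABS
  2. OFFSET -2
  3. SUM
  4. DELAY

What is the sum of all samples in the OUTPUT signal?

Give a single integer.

Answer: 28

Derivation:
Input: [-5, 3, -2, 7, -1, 5]
Stage 1 (ABS): |-5|=5, |3|=3, |-2|=2, |7|=7, |-1|=1, |5|=5 -> [5, 3, 2, 7, 1, 5]
Stage 2 (OFFSET -2): 5+-2=3, 3+-2=1, 2+-2=0, 7+-2=5, 1+-2=-1, 5+-2=3 -> [3, 1, 0, 5, -1, 3]
Stage 3 (SUM): sum[0..0]=3, sum[0..1]=4, sum[0..2]=4, sum[0..3]=9, sum[0..4]=8, sum[0..5]=11 -> [3, 4, 4, 9, 8, 11]
Stage 4 (DELAY): [0, 3, 4, 4, 9, 8] = [0, 3, 4, 4, 9, 8] -> [0, 3, 4, 4, 9, 8]
Output sum: 28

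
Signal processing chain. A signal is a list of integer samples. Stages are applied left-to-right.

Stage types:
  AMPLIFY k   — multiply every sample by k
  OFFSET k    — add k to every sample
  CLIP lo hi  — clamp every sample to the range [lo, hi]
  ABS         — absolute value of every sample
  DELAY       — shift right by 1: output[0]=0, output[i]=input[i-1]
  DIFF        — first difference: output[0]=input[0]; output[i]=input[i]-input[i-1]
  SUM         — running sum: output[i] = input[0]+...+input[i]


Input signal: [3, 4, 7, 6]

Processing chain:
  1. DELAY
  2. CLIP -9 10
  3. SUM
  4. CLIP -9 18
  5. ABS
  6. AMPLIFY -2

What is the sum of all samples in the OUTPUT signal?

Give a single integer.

Answer: -48

Derivation:
Input: [3, 4, 7, 6]
Stage 1 (DELAY): [0, 3, 4, 7] = [0, 3, 4, 7] -> [0, 3, 4, 7]
Stage 2 (CLIP -9 10): clip(0,-9,10)=0, clip(3,-9,10)=3, clip(4,-9,10)=4, clip(7,-9,10)=7 -> [0, 3, 4, 7]
Stage 3 (SUM): sum[0..0]=0, sum[0..1]=3, sum[0..2]=7, sum[0..3]=14 -> [0, 3, 7, 14]
Stage 4 (CLIP -9 18): clip(0,-9,18)=0, clip(3,-9,18)=3, clip(7,-9,18)=7, clip(14,-9,18)=14 -> [0, 3, 7, 14]
Stage 5 (ABS): |0|=0, |3|=3, |7|=7, |14|=14 -> [0, 3, 7, 14]
Stage 6 (AMPLIFY -2): 0*-2=0, 3*-2=-6, 7*-2=-14, 14*-2=-28 -> [0, -6, -14, -28]
Output sum: -48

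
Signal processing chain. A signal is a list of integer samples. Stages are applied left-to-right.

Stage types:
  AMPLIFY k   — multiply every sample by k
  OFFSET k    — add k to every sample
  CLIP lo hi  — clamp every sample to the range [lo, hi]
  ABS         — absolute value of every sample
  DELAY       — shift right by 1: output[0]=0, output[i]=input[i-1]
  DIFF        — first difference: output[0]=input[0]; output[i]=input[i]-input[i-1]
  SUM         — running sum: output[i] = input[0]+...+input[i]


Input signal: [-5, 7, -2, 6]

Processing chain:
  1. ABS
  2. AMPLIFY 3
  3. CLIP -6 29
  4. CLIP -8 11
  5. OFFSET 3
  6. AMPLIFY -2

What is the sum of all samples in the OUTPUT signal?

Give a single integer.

Input: [-5, 7, -2, 6]
Stage 1 (ABS): |-5|=5, |7|=7, |-2|=2, |6|=6 -> [5, 7, 2, 6]
Stage 2 (AMPLIFY 3): 5*3=15, 7*3=21, 2*3=6, 6*3=18 -> [15, 21, 6, 18]
Stage 3 (CLIP -6 29): clip(15,-6,29)=15, clip(21,-6,29)=21, clip(6,-6,29)=6, clip(18,-6,29)=18 -> [15, 21, 6, 18]
Stage 4 (CLIP -8 11): clip(15,-8,11)=11, clip(21,-8,11)=11, clip(6,-8,11)=6, clip(18,-8,11)=11 -> [11, 11, 6, 11]
Stage 5 (OFFSET 3): 11+3=14, 11+3=14, 6+3=9, 11+3=14 -> [14, 14, 9, 14]
Stage 6 (AMPLIFY -2): 14*-2=-28, 14*-2=-28, 9*-2=-18, 14*-2=-28 -> [-28, -28, -18, -28]
Output sum: -102

Answer: -102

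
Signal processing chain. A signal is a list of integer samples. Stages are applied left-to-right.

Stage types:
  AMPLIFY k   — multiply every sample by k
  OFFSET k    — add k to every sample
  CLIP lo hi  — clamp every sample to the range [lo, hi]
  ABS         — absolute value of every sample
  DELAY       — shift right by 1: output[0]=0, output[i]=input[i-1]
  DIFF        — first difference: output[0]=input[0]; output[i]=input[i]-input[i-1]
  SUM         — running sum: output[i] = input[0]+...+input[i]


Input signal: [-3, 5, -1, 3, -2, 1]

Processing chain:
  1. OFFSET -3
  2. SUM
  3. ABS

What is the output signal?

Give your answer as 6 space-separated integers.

Answer: 6 4 8 8 13 15

Derivation:
Input: [-3, 5, -1, 3, -2, 1]
Stage 1 (OFFSET -3): -3+-3=-6, 5+-3=2, -1+-3=-4, 3+-3=0, -2+-3=-5, 1+-3=-2 -> [-6, 2, -4, 0, -5, -2]
Stage 2 (SUM): sum[0..0]=-6, sum[0..1]=-4, sum[0..2]=-8, sum[0..3]=-8, sum[0..4]=-13, sum[0..5]=-15 -> [-6, -4, -8, -8, -13, -15]
Stage 3 (ABS): |-6|=6, |-4|=4, |-8|=8, |-8|=8, |-13|=13, |-15|=15 -> [6, 4, 8, 8, 13, 15]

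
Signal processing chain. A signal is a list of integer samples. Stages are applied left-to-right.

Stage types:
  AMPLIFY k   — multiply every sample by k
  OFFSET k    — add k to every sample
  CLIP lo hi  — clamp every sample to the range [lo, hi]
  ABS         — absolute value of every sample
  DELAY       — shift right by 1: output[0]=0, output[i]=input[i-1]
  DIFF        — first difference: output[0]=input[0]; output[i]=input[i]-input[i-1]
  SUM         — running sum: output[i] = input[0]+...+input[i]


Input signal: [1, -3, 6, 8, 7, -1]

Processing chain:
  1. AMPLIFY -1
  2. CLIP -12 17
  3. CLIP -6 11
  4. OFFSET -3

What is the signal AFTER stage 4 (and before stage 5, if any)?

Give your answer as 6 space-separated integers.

Answer: -4 0 -9 -9 -9 -2

Derivation:
Input: [1, -3, 6, 8, 7, -1]
Stage 1 (AMPLIFY -1): 1*-1=-1, -3*-1=3, 6*-1=-6, 8*-1=-8, 7*-1=-7, -1*-1=1 -> [-1, 3, -6, -8, -7, 1]
Stage 2 (CLIP -12 17): clip(-1,-12,17)=-1, clip(3,-12,17)=3, clip(-6,-12,17)=-6, clip(-8,-12,17)=-8, clip(-7,-12,17)=-7, clip(1,-12,17)=1 -> [-1, 3, -6, -8, -7, 1]
Stage 3 (CLIP -6 11): clip(-1,-6,11)=-1, clip(3,-6,11)=3, clip(-6,-6,11)=-6, clip(-8,-6,11)=-6, clip(-7,-6,11)=-6, clip(1,-6,11)=1 -> [-1, 3, -6, -6, -6, 1]
Stage 4 (OFFSET -3): -1+-3=-4, 3+-3=0, -6+-3=-9, -6+-3=-9, -6+-3=-9, 1+-3=-2 -> [-4, 0, -9, -9, -9, -2]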